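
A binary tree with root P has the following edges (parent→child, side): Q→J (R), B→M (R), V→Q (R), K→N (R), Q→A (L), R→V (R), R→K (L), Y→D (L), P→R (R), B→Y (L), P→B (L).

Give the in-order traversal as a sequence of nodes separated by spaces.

D Y B M P K N R V A Q J

In-order visits the left subtree, then the node, then the right subtree.
At P: go left to B.
  At B: go left to Y.
    At Y: go left to D.
      D is a leaf — visit D.
    Visit Y.
    At Y: no right child.
  Visit B.
  At B: go right to M.
    M is a leaf — visit M.
Visit P.
At P: go right to R.
  At R: go left to K.
    At K: no left child.
    Visit K.
    At K: go right to N.
      N is a leaf — visit N.
  Visit R.
  At R: go right to V.
    At V: no left child.
    Visit V.
    At V: go right to Q.
      At Q: go left to A.
        A is a leaf — visit A.
      Visit Q.
      At Q: go right to J.
        J is a leaf — visit J.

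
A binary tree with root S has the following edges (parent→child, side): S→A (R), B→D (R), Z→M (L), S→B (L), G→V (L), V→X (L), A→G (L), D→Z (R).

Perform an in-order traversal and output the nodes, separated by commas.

In-order visits the left subtree, then the node, then the right subtree.
At S: go left to B.
  At B: no left child.
  Visit B.
  At B: go right to D.
    At D: no left child.
    Visit D.
    At D: go right to Z.
      At Z: go left to M.
        M is a leaf — visit M.
      Visit Z.
      At Z: no right child.
Visit S.
At S: go right to A.
  At A: go left to G.
    At G: go left to V.
      At V: go left to X.
        X is a leaf — visit X.
      Visit V.
      At V: no right child.
    Visit G.
    At G: no right child.
  Visit A.
  At A: no right child.

B, D, M, Z, S, X, V, G, A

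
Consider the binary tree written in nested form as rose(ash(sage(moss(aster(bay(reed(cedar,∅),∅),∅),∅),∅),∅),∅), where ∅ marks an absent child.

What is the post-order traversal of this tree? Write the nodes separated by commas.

cedar, reed, bay, aster, moss, sage, ash, rose

Post-order visits the left subtree, then the right subtree, then the node.
At rose: go left to ash.
  At ash: go left to sage.
    At sage: go left to moss.
      At moss: go left to aster.
        At aster: go left to bay.
          At bay: go left to reed.
            At reed: go left to cedar.
              cedar is a leaf — visit cedar.
            At reed: no right child.
            Visit reed.
          At bay: no right child.
          Visit bay.
        At aster: no right child.
        Visit aster.
      At moss: no right child.
      Visit moss.
    At sage: no right child.
    Visit sage.
  At ash: no right child.
  Visit ash.
At rose: no right child.
Visit rose.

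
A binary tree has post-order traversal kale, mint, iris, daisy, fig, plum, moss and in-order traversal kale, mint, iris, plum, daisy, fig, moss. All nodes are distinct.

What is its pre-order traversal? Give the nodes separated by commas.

moss, plum, iris, mint, kale, fig, daisy

The last element of post-order is the root; it splits in-order into left and right subtrees.
Root moss: left subtree has 6 nodes {kale, mint, iris, plum, daisy, fig}, right has 0 { }.
  Root plum: left subtree has 3 nodes {kale, mint, iris}, right has 2 {daisy, fig}.
    Root iris: left subtree has 2 nodes {kale, mint}, right has 0 { }.
      Root mint: left subtree has 1 node {kale}, right has 0 { }.
    Root fig: left subtree has 1 node {daisy}, right has 0 { }.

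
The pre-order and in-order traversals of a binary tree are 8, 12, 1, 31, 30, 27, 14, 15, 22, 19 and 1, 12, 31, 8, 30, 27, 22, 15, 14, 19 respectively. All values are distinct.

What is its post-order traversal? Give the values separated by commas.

The first element of pre-order is the root; it splits in-order into left and right subtrees.
Root 8: left subtree has 3 nodes {1, 12, 31}, right has 6 {30, 27, 22, 15, 14, 19}.
  Root 12: left subtree has 1 node {1}, right has 1 {31}.
  Root 30: left subtree has 0 nodes { }, right has 5 {27, 22, 15, 14, 19}.
    Root 27: left subtree has 0 nodes { }, right has 4 {22, 15, 14, 19}.
      Root 14: left subtree has 2 nodes {22, 15}, right has 1 {19}.
        Root 15: left subtree has 1 node {22}, right has 0 { }.

1, 31, 12, 22, 15, 19, 14, 27, 30, 8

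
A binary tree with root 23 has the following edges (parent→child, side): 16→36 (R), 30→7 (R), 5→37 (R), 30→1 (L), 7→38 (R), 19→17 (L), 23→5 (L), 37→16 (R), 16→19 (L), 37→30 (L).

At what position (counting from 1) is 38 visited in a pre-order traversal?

Pre-order visits the node, then its left subtree, then its right subtree.
Visit 23.
At 23: go left to 5.
  Visit 5.
  At 5: no left child.
  At 5: go right to 37.
    Visit 37.
    At 37: go left to 30.
      Visit 30.
      At 30: go left to 1.
        1 is a leaf — visit 1.
      At 30: go right to 7.
        Visit 7.
        At 7: no left child.
        At 7: go right to 38.
          38 is a leaf — visit 38.
    At 37: go right to 16.
      Visit 16.
      At 16: go left to 19.
        Visit 19.
        At 19: go left to 17.
          17 is a leaf — visit 17.
        At 19: no right child.
      At 16: go right to 36.
        36 is a leaf — visit 36.
At 23: no right child.
Full pre-order sequence: 23, 5, 37, 30, 1, 7, 38, 16, 19, 17, 36.

7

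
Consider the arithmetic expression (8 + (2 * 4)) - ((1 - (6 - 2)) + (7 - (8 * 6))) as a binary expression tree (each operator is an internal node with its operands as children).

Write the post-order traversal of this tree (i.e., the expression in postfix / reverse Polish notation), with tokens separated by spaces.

Post-order on an expression tree gives postfix notation: for each operator, emit left operand, right operand, then the operator.

8 2 4 * + 1 6 2 - - 7 8 6 * - + -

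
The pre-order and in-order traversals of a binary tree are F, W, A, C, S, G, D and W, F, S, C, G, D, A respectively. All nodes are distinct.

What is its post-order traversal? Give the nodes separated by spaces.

The first element of pre-order is the root; it splits in-order into left and right subtrees.
Root F: left subtree has 1 node {W}, right has 5 {S, C, G, D, A}.
  Root A: left subtree has 4 nodes {S, C, G, D}, right has 0 { }.
    Root C: left subtree has 1 node {S}, right has 2 {G, D}.
      Root G: left subtree has 0 nodes { }, right has 1 {D}.

W S D G C A F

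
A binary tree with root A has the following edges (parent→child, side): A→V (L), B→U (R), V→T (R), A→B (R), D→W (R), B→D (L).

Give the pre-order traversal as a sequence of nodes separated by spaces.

A V T B D W U

Pre-order visits the node, then its left subtree, then its right subtree.
Visit A.
At A: go left to V.
  Visit V.
  At V: no left child.
  At V: go right to T.
    T is a leaf — visit T.
At A: go right to B.
  Visit B.
  At B: go left to D.
    Visit D.
    At D: no left child.
    At D: go right to W.
      W is a leaf — visit W.
  At B: go right to U.
    U is a leaf — visit U.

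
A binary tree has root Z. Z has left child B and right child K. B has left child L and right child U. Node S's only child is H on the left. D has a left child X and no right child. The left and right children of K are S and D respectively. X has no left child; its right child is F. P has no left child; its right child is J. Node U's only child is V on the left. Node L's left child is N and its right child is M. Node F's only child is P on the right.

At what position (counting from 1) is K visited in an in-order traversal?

10

In-order visits the left subtree, then the node, then the right subtree.
At Z: go left to B.
  At B: go left to L.
    At L: go left to N.
      N is a leaf — visit N.
    Visit L.
    At L: go right to M.
      M is a leaf — visit M.
  Visit B.
  At B: go right to U.
    At U: go left to V.
      V is a leaf — visit V.
    Visit U.
    At U: no right child.
Visit Z.
At Z: go right to K.
  At K: go left to S.
    At S: go left to H.
      H is a leaf — visit H.
    Visit S.
    At S: no right child.
  Visit K.
  At K: go right to D.
    At D: go left to X.
      At X: no left child.
      Visit X.
      At X: go right to F.
        At F: no left child.
        Visit F.
        At F: go right to P.
          At P: no left child.
          Visit P.
          At P: go right to J.
            J is a leaf — visit J.
    Visit D.
    At D: no right child.
Full in-order sequence: N, L, M, B, V, U, Z, H, S, K, X, F, P, J, D.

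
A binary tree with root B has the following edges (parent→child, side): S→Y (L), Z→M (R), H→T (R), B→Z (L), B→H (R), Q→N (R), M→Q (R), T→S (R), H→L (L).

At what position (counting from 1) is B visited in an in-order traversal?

5

In-order visits the left subtree, then the node, then the right subtree.
At B: go left to Z.
  At Z: no left child.
  Visit Z.
  At Z: go right to M.
    At M: no left child.
    Visit M.
    At M: go right to Q.
      At Q: no left child.
      Visit Q.
      At Q: go right to N.
        N is a leaf — visit N.
Visit B.
At B: go right to H.
  At H: go left to L.
    L is a leaf — visit L.
  Visit H.
  At H: go right to T.
    At T: no left child.
    Visit T.
    At T: go right to S.
      At S: go left to Y.
        Y is a leaf — visit Y.
      Visit S.
      At S: no right child.
Full in-order sequence: Z, M, Q, N, B, L, H, T, Y, S.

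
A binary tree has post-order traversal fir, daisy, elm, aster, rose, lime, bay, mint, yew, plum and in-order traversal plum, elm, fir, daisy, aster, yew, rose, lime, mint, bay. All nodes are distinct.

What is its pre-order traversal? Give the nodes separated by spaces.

plum yew aster elm daisy fir mint lime rose bay

The last element of post-order is the root; it splits in-order into left and right subtrees.
Root plum: left subtree has 0 nodes { }, right has 9 {elm, fir, daisy, aster, yew, rose, lime, mint, bay}.
  Root yew: left subtree has 4 nodes {elm, fir, daisy, aster}, right has 4 {rose, lime, mint, bay}.
    Root aster: left subtree has 3 nodes {elm, fir, daisy}, right has 0 { }.
      Root elm: left subtree has 0 nodes { }, right has 2 {fir, daisy}.
        Root daisy: left subtree has 1 node {fir}, right has 0 { }.
    Root mint: left subtree has 2 nodes {rose, lime}, right has 1 {bay}.
      Root lime: left subtree has 1 node {rose}, right has 0 { }.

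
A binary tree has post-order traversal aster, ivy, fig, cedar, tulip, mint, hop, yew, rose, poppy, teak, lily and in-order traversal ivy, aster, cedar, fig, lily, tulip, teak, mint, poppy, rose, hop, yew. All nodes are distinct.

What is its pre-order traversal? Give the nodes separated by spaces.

lily cedar ivy aster fig teak tulip poppy mint rose yew hop

The last element of post-order is the root; it splits in-order into left and right subtrees.
Root lily: left subtree has 4 nodes {ivy, aster, cedar, fig}, right has 7 {tulip, teak, mint, poppy, rose, hop, yew}.
  Root cedar: left subtree has 2 nodes {ivy, aster}, right has 1 {fig}.
    Root ivy: left subtree has 0 nodes { }, right has 1 {aster}.
  Root teak: left subtree has 1 node {tulip}, right has 5 {mint, poppy, rose, hop, yew}.
    Root poppy: left subtree has 1 node {mint}, right has 3 {rose, hop, yew}.
      Root rose: left subtree has 0 nodes { }, right has 2 {hop, yew}.
        Root yew: left subtree has 1 node {hop}, right has 0 { }.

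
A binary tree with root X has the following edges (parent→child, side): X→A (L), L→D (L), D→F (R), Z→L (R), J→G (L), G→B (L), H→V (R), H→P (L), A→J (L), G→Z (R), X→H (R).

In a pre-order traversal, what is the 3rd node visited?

J

Pre-order visits the node, then its left subtree, then its right subtree.
Visit X.
At X: go left to A.
  Visit A.
  At A: go left to J.
    Visit J.
    At J: go left to G.
      Visit G.
      At G: go left to B.
        B is a leaf — visit B.
      At G: go right to Z.
        Visit Z.
        At Z: no left child.
        At Z: go right to L.
          Visit L.
          At L: go left to D.
            Visit D.
            At D: no left child.
            At D: go right to F.
              F is a leaf — visit F.
          At L: no right child.
    At J: no right child.
  At A: no right child.
At X: go right to H.
  Visit H.
  At H: go left to P.
    P is a leaf — visit P.
  At H: go right to V.
    V is a leaf — visit V.
Full pre-order sequence: X, A, J, G, B, Z, L, D, F, H, P, V.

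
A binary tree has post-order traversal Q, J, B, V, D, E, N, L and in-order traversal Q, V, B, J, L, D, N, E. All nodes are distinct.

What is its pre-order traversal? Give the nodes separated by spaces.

L V Q B J N D E

The last element of post-order is the root; it splits in-order into left and right subtrees.
Root L: left subtree has 4 nodes {Q, V, B, J}, right has 3 {D, N, E}.
  Root V: left subtree has 1 node {Q}, right has 2 {B, J}.
    Root B: left subtree has 0 nodes { }, right has 1 {J}.
  Root N: left subtree has 1 node {D}, right has 1 {E}.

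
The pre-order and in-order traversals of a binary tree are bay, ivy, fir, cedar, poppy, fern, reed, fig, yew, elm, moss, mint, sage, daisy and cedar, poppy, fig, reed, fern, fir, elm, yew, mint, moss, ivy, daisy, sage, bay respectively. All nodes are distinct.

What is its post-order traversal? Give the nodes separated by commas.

The first element of pre-order is the root; it splits in-order into left and right subtrees.
Root bay: left subtree has 13 nodes {cedar, poppy, fig, reed, fern, fir, elm, yew, mint, moss, ivy, daisy, sage}, right has 0 { }.
  Root ivy: left subtree has 10 nodes {cedar, poppy, fig, reed, fern, fir, elm, yew, mint, moss}, right has 2 {daisy, sage}.
    Root fir: left subtree has 5 nodes {cedar, poppy, fig, reed, fern}, right has 4 {elm, yew, mint, moss}.
      Root cedar: left subtree has 0 nodes { }, right has 4 {poppy, fig, reed, fern}.
        Root poppy: left subtree has 0 nodes { }, right has 3 {fig, reed, fern}.
          Root fern: left subtree has 2 nodes {fig, reed}, right has 0 { }.
            Root reed: left subtree has 1 node {fig}, right has 0 { }.
      Root yew: left subtree has 1 node {elm}, right has 2 {mint, moss}.
        Root moss: left subtree has 1 node {mint}, right has 0 { }.
    Root sage: left subtree has 1 node {daisy}, right has 0 { }.

fig, reed, fern, poppy, cedar, elm, mint, moss, yew, fir, daisy, sage, ivy, bay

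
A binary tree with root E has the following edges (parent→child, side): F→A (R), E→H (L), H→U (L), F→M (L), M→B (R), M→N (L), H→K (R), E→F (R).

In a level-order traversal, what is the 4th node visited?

Level-order visits nodes level by level from the root, left to right within each level.
Level 0: E
Level 1: H, F
Level 2: U, K, M, A
Level 3: N, B
Full level-order sequence: E, H, F, U, K, M, A, N, B.

U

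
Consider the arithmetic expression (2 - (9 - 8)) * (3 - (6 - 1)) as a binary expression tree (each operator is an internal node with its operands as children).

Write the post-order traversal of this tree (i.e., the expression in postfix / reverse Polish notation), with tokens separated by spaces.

2 9 8 - - 3 6 1 - - *

Post-order on an expression tree gives postfix notation: for each operator, emit left operand, right operand, then the operator.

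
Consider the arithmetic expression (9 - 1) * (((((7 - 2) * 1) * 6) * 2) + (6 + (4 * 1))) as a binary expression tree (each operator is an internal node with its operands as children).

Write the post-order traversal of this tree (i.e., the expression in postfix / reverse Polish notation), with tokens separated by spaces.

Post-order on an expression tree gives postfix notation: for each operator, emit left operand, right operand, then the operator.

9 1 - 7 2 - 1 * 6 * 2 * 6 4 1 * + + *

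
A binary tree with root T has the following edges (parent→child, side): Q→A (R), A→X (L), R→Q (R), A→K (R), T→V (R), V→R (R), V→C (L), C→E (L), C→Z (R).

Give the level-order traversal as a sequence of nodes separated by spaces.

T V C R E Z Q A X K

Level-order visits nodes level by level from the root, left to right within each level.
Level 0: T
Level 1: V
Level 2: C, R
Level 3: E, Z, Q
Level 4: A
Level 5: X, K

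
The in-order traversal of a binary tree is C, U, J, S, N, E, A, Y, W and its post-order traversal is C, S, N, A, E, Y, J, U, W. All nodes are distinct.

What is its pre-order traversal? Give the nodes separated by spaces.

W U C J Y E N S A

The last element of post-order is the root; it splits in-order into left and right subtrees.
Root W: left subtree has 8 nodes {C, U, J, S, N, E, A, Y}, right has 0 { }.
  Root U: left subtree has 1 node {C}, right has 6 {J, S, N, E, A, Y}.
    Root J: left subtree has 0 nodes { }, right has 5 {S, N, E, A, Y}.
      Root Y: left subtree has 4 nodes {S, N, E, A}, right has 0 { }.
        Root E: left subtree has 2 nodes {S, N}, right has 1 {A}.
          Root N: left subtree has 1 node {S}, right has 0 { }.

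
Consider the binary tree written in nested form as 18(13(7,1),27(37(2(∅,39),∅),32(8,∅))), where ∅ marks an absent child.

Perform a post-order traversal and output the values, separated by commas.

7, 1, 13, 39, 2, 37, 8, 32, 27, 18

Post-order visits the left subtree, then the right subtree, then the node.
At 18: go left to 13.
  At 13: go left to 7.
    7 is a leaf — visit 7.
  At 13: go right to 1.
    1 is a leaf — visit 1.
  Visit 13.
At 18: go right to 27.
  At 27: go left to 37.
    At 37: go left to 2.
      At 2: no left child.
      At 2: go right to 39.
        39 is a leaf — visit 39.
      Visit 2.
    At 37: no right child.
    Visit 37.
  At 27: go right to 32.
    At 32: go left to 8.
      8 is a leaf — visit 8.
    At 32: no right child.
    Visit 32.
  Visit 27.
Visit 18.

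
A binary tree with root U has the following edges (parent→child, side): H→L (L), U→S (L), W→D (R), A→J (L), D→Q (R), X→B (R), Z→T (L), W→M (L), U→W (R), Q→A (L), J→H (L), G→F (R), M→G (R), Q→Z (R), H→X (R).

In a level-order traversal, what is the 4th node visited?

Level-order visits nodes level by level from the root, left to right within each level.
Level 0: U
Level 1: S, W
Level 2: M, D
Level 3: G, Q
Level 4: F, A, Z
Level 5: J, T
Level 6: H
Level 7: L, X
Level 8: B
Full level-order sequence: U, S, W, M, D, G, Q, F, A, Z, J, T, H, L, X, B.

M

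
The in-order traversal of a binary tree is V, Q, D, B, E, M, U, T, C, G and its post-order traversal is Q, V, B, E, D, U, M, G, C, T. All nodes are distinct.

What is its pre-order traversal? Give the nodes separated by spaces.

The last element of post-order is the root; it splits in-order into left and right subtrees.
Root T: left subtree has 7 nodes {V, Q, D, B, E, M, U}, right has 2 {C, G}.
  Root M: left subtree has 5 nodes {V, Q, D, B, E}, right has 1 {U}.
    Root D: left subtree has 2 nodes {V, Q}, right has 2 {B, E}.
      Root V: left subtree has 0 nodes { }, right has 1 {Q}.
      Root E: left subtree has 1 node {B}, right has 0 { }.
  Root C: left subtree has 0 nodes { }, right has 1 {G}.

T M D V Q E B U C G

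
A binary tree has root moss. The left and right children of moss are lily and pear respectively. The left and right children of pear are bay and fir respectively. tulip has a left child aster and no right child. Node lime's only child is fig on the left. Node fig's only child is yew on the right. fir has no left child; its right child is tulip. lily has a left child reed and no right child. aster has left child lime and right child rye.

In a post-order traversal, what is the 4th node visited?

yew

Post-order visits the left subtree, then the right subtree, then the node.
At moss: go left to lily.
  At lily: go left to reed.
    reed is a leaf — visit reed.
  At lily: no right child.
  Visit lily.
At moss: go right to pear.
  At pear: go left to bay.
    bay is a leaf — visit bay.
  At pear: go right to fir.
    At fir: no left child.
    At fir: go right to tulip.
      At tulip: go left to aster.
        At aster: go left to lime.
          At lime: go left to fig.
            At fig: no left child.
            At fig: go right to yew.
              yew is a leaf — visit yew.
            Visit fig.
          At lime: no right child.
          Visit lime.
        At aster: go right to rye.
          rye is a leaf — visit rye.
        Visit aster.
      At tulip: no right child.
      Visit tulip.
    Visit fir.
  Visit pear.
Visit moss.
Full post-order sequence: reed, lily, bay, yew, fig, lime, rye, aster, tulip, fir, pear, moss.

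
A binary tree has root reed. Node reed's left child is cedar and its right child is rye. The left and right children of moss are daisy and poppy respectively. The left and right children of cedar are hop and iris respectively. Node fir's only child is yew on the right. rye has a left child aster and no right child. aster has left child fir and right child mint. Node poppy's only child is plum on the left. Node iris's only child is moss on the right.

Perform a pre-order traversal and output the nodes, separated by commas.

Pre-order visits the node, then its left subtree, then its right subtree.
Visit reed.
At reed: go left to cedar.
  Visit cedar.
  At cedar: go left to hop.
    hop is a leaf — visit hop.
  At cedar: go right to iris.
    Visit iris.
    At iris: no left child.
    At iris: go right to moss.
      Visit moss.
      At moss: go left to daisy.
        daisy is a leaf — visit daisy.
      At moss: go right to poppy.
        Visit poppy.
        At poppy: go left to plum.
          plum is a leaf — visit plum.
        At poppy: no right child.
At reed: go right to rye.
  Visit rye.
  At rye: go left to aster.
    Visit aster.
    At aster: go left to fir.
      Visit fir.
      At fir: no left child.
      At fir: go right to yew.
        yew is a leaf — visit yew.
    At aster: go right to mint.
      mint is a leaf — visit mint.
  At rye: no right child.

reed, cedar, hop, iris, moss, daisy, poppy, plum, rye, aster, fir, yew, mint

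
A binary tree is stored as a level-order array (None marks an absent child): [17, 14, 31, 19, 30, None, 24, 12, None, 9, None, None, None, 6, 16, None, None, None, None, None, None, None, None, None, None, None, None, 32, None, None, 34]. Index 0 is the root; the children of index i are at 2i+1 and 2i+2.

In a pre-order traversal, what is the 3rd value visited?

19

Pre-order visits the node, then its left subtree, then its right subtree.
Visit 17.
At 17: go left to 14.
  Visit 14.
  At 14: go left to 19.
    Visit 19.
    At 19: go left to 12.
      12 is a leaf — visit 12.
    At 19: no right child.
  At 14: go right to 30.
    Visit 30.
    At 30: go left to 9.
      9 is a leaf — visit 9.
    At 30: no right child.
At 17: go right to 31.
  Visit 31.
  At 31: no left child.
  At 31: go right to 24.
    Visit 24.
    At 24: go left to 6.
      Visit 6.
      At 6: go left to 32.
        32 is a leaf — visit 32.
      At 6: no right child.
    At 24: go right to 16.
      Visit 16.
      At 16: no left child.
      At 16: go right to 34.
        34 is a leaf — visit 34.
Full pre-order sequence: 17, 14, 19, 12, 30, 9, 31, 24, 6, 32, 16, 34.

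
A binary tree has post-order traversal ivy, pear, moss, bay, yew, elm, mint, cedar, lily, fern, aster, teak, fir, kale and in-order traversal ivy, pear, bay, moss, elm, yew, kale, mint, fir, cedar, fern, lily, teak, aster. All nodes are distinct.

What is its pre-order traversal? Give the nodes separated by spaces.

The last element of post-order is the root; it splits in-order into left and right subtrees.
Root kale: left subtree has 6 nodes {ivy, pear, bay, moss, elm, yew}, right has 7 {mint, fir, cedar, fern, lily, teak, aster}.
  Root elm: left subtree has 4 nodes {ivy, pear, bay, moss}, right has 1 {yew}.
    Root bay: left subtree has 2 nodes {ivy, pear}, right has 1 {moss}.
      Root pear: left subtree has 1 node {ivy}, right has 0 { }.
  Root fir: left subtree has 1 node {mint}, right has 5 {cedar, fern, lily, teak, aster}.
    Root teak: left subtree has 3 nodes {cedar, fern, lily}, right has 1 {aster}.
      Root fern: left subtree has 1 node {cedar}, right has 1 {lily}.

kale elm bay pear ivy moss yew fir mint teak fern cedar lily aster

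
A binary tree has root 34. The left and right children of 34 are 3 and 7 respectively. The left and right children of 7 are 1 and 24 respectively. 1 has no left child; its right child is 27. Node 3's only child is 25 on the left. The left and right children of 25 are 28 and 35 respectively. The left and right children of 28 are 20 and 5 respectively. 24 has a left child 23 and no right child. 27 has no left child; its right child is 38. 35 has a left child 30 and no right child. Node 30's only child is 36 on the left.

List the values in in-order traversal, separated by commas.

20, 28, 5, 25, 36, 30, 35, 3, 34, 1, 27, 38, 7, 23, 24

In-order visits the left subtree, then the node, then the right subtree.
At 34: go left to 3.
  At 3: go left to 25.
    At 25: go left to 28.
      At 28: go left to 20.
        20 is a leaf — visit 20.
      Visit 28.
      At 28: go right to 5.
        5 is a leaf — visit 5.
    Visit 25.
    At 25: go right to 35.
      At 35: go left to 30.
        At 30: go left to 36.
          36 is a leaf — visit 36.
        Visit 30.
        At 30: no right child.
      Visit 35.
      At 35: no right child.
  Visit 3.
  At 3: no right child.
Visit 34.
At 34: go right to 7.
  At 7: go left to 1.
    At 1: no left child.
    Visit 1.
    At 1: go right to 27.
      At 27: no left child.
      Visit 27.
      At 27: go right to 38.
        38 is a leaf — visit 38.
  Visit 7.
  At 7: go right to 24.
    At 24: go left to 23.
      23 is a leaf — visit 23.
    Visit 24.
    At 24: no right child.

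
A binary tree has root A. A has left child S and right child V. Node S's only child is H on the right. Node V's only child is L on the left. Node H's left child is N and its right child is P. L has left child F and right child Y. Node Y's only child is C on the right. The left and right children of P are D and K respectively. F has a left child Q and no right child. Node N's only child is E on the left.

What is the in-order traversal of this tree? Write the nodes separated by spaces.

S E N H D P K A Q F L Y C V

In-order visits the left subtree, then the node, then the right subtree.
At A: go left to S.
  At S: no left child.
  Visit S.
  At S: go right to H.
    At H: go left to N.
      At N: go left to E.
        E is a leaf — visit E.
      Visit N.
      At N: no right child.
    Visit H.
    At H: go right to P.
      At P: go left to D.
        D is a leaf — visit D.
      Visit P.
      At P: go right to K.
        K is a leaf — visit K.
Visit A.
At A: go right to V.
  At V: go left to L.
    At L: go left to F.
      At F: go left to Q.
        Q is a leaf — visit Q.
      Visit F.
      At F: no right child.
    Visit L.
    At L: go right to Y.
      At Y: no left child.
      Visit Y.
      At Y: go right to C.
        C is a leaf — visit C.
  Visit V.
  At V: no right child.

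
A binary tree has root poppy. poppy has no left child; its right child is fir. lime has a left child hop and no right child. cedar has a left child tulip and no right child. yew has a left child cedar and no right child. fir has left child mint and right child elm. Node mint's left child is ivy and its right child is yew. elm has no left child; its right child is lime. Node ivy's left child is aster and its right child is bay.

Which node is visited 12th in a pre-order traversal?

hop

Pre-order visits the node, then its left subtree, then its right subtree.
Visit poppy.
At poppy: no left child.
At poppy: go right to fir.
  Visit fir.
  At fir: go left to mint.
    Visit mint.
    At mint: go left to ivy.
      Visit ivy.
      At ivy: go left to aster.
        aster is a leaf — visit aster.
      At ivy: go right to bay.
        bay is a leaf — visit bay.
    At mint: go right to yew.
      Visit yew.
      At yew: go left to cedar.
        Visit cedar.
        At cedar: go left to tulip.
          tulip is a leaf — visit tulip.
        At cedar: no right child.
      At yew: no right child.
  At fir: go right to elm.
    Visit elm.
    At elm: no left child.
    At elm: go right to lime.
      Visit lime.
      At lime: go left to hop.
        hop is a leaf — visit hop.
      At lime: no right child.
Full pre-order sequence: poppy, fir, mint, ivy, aster, bay, yew, cedar, tulip, elm, lime, hop.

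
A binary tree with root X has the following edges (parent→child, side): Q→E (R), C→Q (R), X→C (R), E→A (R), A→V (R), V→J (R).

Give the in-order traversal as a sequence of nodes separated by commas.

In-order visits the left subtree, then the node, then the right subtree.
At X: no left child.
Visit X.
At X: go right to C.
  At C: no left child.
  Visit C.
  At C: go right to Q.
    At Q: no left child.
    Visit Q.
    At Q: go right to E.
      At E: no left child.
      Visit E.
      At E: go right to A.
        At A: no left child.
        Visit A.
        At A: go right to V.
          At V: no left child.
          Visit V.
          At V: go right to J.
            J is a leaf — visit J.

X, C, Q, E, A, V, J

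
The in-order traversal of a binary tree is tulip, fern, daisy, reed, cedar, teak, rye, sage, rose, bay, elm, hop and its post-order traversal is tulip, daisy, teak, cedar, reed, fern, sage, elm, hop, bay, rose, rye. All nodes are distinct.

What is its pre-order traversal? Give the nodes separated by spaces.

rye fern tulip reed daisy cedar teak rose sage bay hop elm

The last element of post-order is the root; it splits in-order into left and right subtrees.
Root rye: left subtree has 6 nodes {tulip, fern, daisy, reed, cedar, teak}, right has 5 {sage, rose, bay, elm, hop}.
  Root fern: left subtree has 1 node {tulip}, right has 4 {daisy, reed, cedar, teak}.
    Root reed: left subtree has 1 node {daisy}, right has 2 {cedar, teak}.
      Root cedar: left subtree has 0 nodes { }, right has 1 {teak}.
  Root rose: left subtree has 1 node {sage}, right has 3 {bay, elm, hop}.
    Root bay: left subtree has 0 nodes { }, right has 2 {elm, hop}.
      Root hop: left subtree has 1 node {elm}, right has 0 { }.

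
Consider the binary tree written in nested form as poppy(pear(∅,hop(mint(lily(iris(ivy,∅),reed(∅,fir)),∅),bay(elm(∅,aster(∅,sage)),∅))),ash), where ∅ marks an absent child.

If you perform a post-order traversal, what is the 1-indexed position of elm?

9

Post-order visits the left subtree, then the right subtree, then the node.
At poppy: go left to pear.
  At pear: no left child.
  At pear: go right to hop.
    At hop: go left to mint.
      At mint: go left to lily.
        At lily: go left to iris.
          At iris: go left to ivy.
            ivy is a leaf — visit ivy.
          At iris: no right child.
          Visit iris.
        At lily: go right to reed.
          At reed: no left child.
          At reed: go right to fir.
            fir is a leaf — visit fir.
          Visit reed.
        Visit lily.
      At mint: no right child.
      Visit mint.
    At hop: go right to bay.
      At bay: go left to elm.
        At elm: no left child.
        At elm: go right to aster.
          At aster: no left child.
          At aster: go right to sage.
            sage is a leaf — visit sage.
          Visit aster.
        Visit elm.
      At bay: no right child.
      Visit bay.
    Visit hop.
  Visit pear.
At poppy: go right to ash.
  ash is a leaf — visit ash.
Visit poppy.
Full post-order sequence: ivy, iris, fir, reed, lily, mint, sage, aster, elm, bay, hop, pear, ash, poppy.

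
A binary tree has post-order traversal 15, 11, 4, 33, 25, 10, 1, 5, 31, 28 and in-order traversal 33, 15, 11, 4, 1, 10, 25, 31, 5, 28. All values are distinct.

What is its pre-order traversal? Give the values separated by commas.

The last element of post-order is the root; it splits in-order into left and right subtrees.
Root 28: left subtree has 9 nodes {33, 15, 11, 4, 1, 10, 25, 31, 5}, right has 0 { }.
  Root 31: left subtree has 7 nodes {33, 15, 11, 4, 1, 10, 25}, right has 1 {5}.
    Root 1: left subtree has 4 nodes {33, 15, 11, 4}, right has 2 {10, 25}.
      Root 33: left subtree has 0 nodes { }, right has 3 {15, 11, 4}.
        Root 4: left subtree has 2 nodes {15, 11}, right has 0 { }.
          Root 11: left subtree has 1 node {15}, right has 0 { }.
      Root 10: left subtree has 0 nodes { }, right has 1 {25}.

28, 31, 1, 33, 4, 11, 15, 10, 25, 5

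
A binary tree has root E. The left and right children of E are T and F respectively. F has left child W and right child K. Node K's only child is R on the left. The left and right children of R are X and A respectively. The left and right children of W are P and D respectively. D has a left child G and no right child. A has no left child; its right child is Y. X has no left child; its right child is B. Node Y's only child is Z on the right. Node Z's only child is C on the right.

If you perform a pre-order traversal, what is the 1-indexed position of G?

Pre-order visits the node, then its left subtree, then its right subtree.
Visit E.
At E: go left to T.
  T is a leaf — visit T.
At E: go right to F.
  Visit F.
  At F: go left to W.
    Visit W.
    At W: go left to P.
      P is a leaf — visit P.
    At W: go right to D.
      Visit D.
      At D: go left to G.
        G is a leaf — visit G.
      At D: no right child.
  At F: go right to K.
    Visit K.
    At K: go left to R.
      Visit R.
      At R: go left to X.
        Visit X.
        At X: no left child.
        At X: go right to B.
          B is a leaf — visit B.
      At R: go right to A.
        Visit A.
        At A: no left child.
        At A: go right to Y.
          Visit Y.
          At Y: no left child.
          At Y: go right to Z.
            Visit Z.
            At Z: no left child.
            At Z: go right to C.
              C is a leaf — visit C.
    At K: no right child.
Full pre-order sequence: E, T, F, W, P, D, G, K, R, X, B, A, Y, Z, C.

7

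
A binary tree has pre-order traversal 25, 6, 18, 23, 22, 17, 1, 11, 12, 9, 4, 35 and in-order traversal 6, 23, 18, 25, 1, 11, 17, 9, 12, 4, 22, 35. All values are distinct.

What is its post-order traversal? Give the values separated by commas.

The first element of pre-order is the root; it splits in-order into left and right subtrees.
Root 25: left subtree has 3 nodes {6, 23, 18}, right has 8 {1, 11, 17, 9, 12, 4, 22, 35}.
  Root 6: left subtree has 0 nodes { }, right has 2 {23, 18}.
    Root 18: left subtree has 1 node {23}, right has 0 { }.
  Root 22: left subtree has 6 nodes {1, 11, 17, 9, 12, 4}, right has 1 {35}.
    Root 17: left subtree has 2 nodes {1, 11}, right has 3 {9, 12, 4}.
      Root 1: left subtree has 0 nodes { }, right has 1 {11}.
      Root 12: left subtree has 1 node {9}, right has 1 {4}.

23, 18, 6, 11, 1, 9, 4, 12, 17, 35, 22, 25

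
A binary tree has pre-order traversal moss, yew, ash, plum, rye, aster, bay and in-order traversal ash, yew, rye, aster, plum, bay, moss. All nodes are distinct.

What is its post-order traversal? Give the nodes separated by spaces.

ash aster rye bay plum yew moss

The first element of pre-order is the root; it splits in-order into left and right subtrees.
Root moss: left subtree has 6 nodes {ash, yew, rye, aster, plum, bay}, right has 0 { }.
  Root yew: left subtree has 1 node {ash}, right has 4 {rye, aster, plum, bay}.
    Root plum: left subtree has 2 nodes {rye, aster}, right has 1 {bay}.
      Root rye: left subtree has 0 nodes { }, right has 1 {aster}.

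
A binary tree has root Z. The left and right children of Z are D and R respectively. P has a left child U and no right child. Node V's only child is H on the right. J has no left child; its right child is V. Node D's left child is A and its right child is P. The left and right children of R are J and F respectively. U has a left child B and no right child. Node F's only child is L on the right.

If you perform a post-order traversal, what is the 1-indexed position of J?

Post-order visits the left subtree, then the right subtree, then the node.
At Z: go left to D.
  At D: go left to A.
    A is a leaf — visit A.
  At D: go right to P.
    At P: go left to U.
      At U: go left to B.
        B is a leaf — visit B.
      At U: no right child.
      Visit U.
    At P: no right child.
    Visit P.
  Visit D.
At Z: go right to R.
  At R: go left to J.
    At J: no left child.
    At J: go right to V.
      At V: no left child.
      At V: go right to H.
        H is a leaf — visit H.
      Visit V.
    Visit J.
  At R: go right to F.
    At F: no left child.
    At F: go right to L.
      L is a leaf — visit L.
    Visit F.
  Visit R.
Visit Z.
Full post-order sequence: A, B, U, P, D, H, V, J, L, F, R, Z.

8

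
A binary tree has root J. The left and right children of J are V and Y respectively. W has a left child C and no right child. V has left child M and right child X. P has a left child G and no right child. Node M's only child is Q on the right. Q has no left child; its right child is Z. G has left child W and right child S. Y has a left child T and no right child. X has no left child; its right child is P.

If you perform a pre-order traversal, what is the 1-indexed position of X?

6

Pre-order visits the node, then its left subtree, then its right subtree.
Visit J.
At J: go left to V.
  Visit V.
  At V: go left to M.
    Visit M.
    At M: no left child.
    At M: go right to Q.
      Visit Q.
      At Q: no left child.
      At Q: go right to Z.
        Z is a leaf — visit Z.
  At V: go right to X.
    Visit X.
    At X: no left child.
    At X: go right to P.
      Visit P.
      At P: go left to G.
        Visit G.
        At G: go left to W.
          Visit W.
          At W: go left to C.
            C is a leaf — visit C.
          At W: no right child.
        At G: go right to S.
          S is a leaf — visit S.
      At P: no right child.
At J: go right to Y.
  Visit Y.
  At Y: go left to T.
    T is a leaf — visit T.
  At Y: no right child.
Full pre-order sequence: J, V, M, Q, Z, X, P, G, W, C, S, Y, T.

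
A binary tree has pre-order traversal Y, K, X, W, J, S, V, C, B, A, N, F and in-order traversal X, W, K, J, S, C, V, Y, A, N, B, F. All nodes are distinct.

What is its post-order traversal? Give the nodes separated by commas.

The first element of pre-order is the root; it splits in-order into left and right subtrees.
Root Y: left subtree has 7 nodes {X, W, K, J, S, C, V}, right has 4 {A, N, B, F}.
  Root K: left subtree has 2 nodes {X, W}, right has 4 {J, S, C, V}.
    Root X: left subtree has 0 nodes { }, right has 1 {W}.
    Root J: left subtree has 0 nodes { }, right has 3 {S, C, V}.
      Root S: left subtree has 0 nodes { }, right has 2 {C, V}.
        Root V: left subtree has 1 node {C}, right has 0 { }.
  Root B: left subtree has 2 nodes {A, N}, right has 1 {F}.
    Root A: left subtree has 0 nodes { }, right has 1 {N}.

W, X, C, V, S, J, K, N, A, F, B, Y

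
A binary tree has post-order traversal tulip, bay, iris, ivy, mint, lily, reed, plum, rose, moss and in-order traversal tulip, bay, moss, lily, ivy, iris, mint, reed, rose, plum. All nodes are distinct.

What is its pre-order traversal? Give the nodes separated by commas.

moss, bay, tulip, rose, reed, lily, mint, ivy, iris, plum

The last element of post-order is the root; it splits in-order into left and right subtrees.
Root moss: left subtree has 2 nodes {tulip, bay}, right has 7 {lily, ivy, iris, mint, reed, rose, plum}.
  Root bay: left subtree has 1 node {tulip}, right has 0 { }.
  Root rose: left subtree has 5 nodes {lily, ivy, iris, mint, reed}, right has 1 {plum}.
    Root reed: left subtree has 4 nodes {lily, ivy, iris, mint}, right has 0 { }.
      Root lily: left subtree has 0 nodes { }, right has 3 {ivy, iris, mint}.
        Root mint: left subtree has 2 nodes {ivy, iris}, right has 0 { }.
          Root ivy: left subtree has 0 nodes { }, right has 1 {iris}.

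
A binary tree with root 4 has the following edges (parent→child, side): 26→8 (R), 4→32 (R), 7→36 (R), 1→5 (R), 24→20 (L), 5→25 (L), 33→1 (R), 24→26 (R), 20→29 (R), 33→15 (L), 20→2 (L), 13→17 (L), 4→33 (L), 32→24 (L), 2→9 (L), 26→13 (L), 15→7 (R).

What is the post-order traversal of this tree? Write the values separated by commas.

36, 7, 15, 25, 5, 1, 33, 9, 2, 29, 20, 17, 13, 8, 26, 24, 32, 4

Post-order visits the left subtree, then the right subtree, then the node.
At 4: go left to 33.
  At 33: go left to 15.
    At 15: no left child.
    At 15: go right to 7.
      At 7: no left child.
      At 7: go right to 36.
        36 is a leaf — visit 36.
      Visit 7.
    Visit 15.
  At 33: go right to 1.
    At 1: no left child.
    At 1: go right to 5.
      At 5: go left to 25.
        25 is a leaf — visit 25.
      At 5: no right child.
      Visit 5.
    Visit 1.
  Visit 33.
At 4: go right to 32.
  At 32: go left to 24.
    At 24: go left to 20.
      At 20: go left to 2.
        At 2: go left to 9.
          9 is a leaf — visit 9.
        At 2: no right child.
        Visit 2.
      At 20: go right to 29.
        29 is a leaf — visit 29.
      Visit 20.
    At 24: go right to 26.
      At 26: go left to 13.
        At 13: go left to 17.
          17 is a leaf — visit 17.
        At 13: no right child.
        Visit 13.
      At 26: go right to 8.
        8 is a leaf — visit 8.
      Visit 26.
    Visit 24.
  At 32: no right child.
  Visit 32.
Visit 4.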